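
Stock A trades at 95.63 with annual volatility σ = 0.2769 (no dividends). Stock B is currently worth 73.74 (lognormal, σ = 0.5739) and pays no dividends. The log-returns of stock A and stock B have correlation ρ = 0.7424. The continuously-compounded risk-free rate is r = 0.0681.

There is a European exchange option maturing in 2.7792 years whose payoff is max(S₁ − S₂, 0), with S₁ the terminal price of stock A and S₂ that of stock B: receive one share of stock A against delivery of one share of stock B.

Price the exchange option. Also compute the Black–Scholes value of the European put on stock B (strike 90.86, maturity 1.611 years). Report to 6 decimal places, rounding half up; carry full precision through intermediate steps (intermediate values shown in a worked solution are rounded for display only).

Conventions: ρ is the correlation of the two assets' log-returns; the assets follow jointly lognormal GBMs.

σ_eff = √(σ₁² + σ₂² − 2ρσ₁σ₂) = √(0.2769² + 0.5739² − 2·0.7424·0.2769·0.5739) = 0.412409
d₁ = (ln(S₁/S₂) + (q₂ − q₁ + σ_eff²/2)T) / (σ_eff√T) = (ln(95.63/73.74) + (0.0 − 0.0 + 0.085040)·2.7792) / 0.687524 = 0.721845
d₂ = d₁ − σ_eff√T = 0.721845 − 0.687524 = 0.034321
N(d₁) = 0.764805,  N(d₂) = 0.513690
V = S₁·e^{−q₁T}·N(d₁) − S₂·e^{−q₂T}·N(d₂) = 73.138315 − 37.879467 = 35.258849
[vanilla: stock B put K=90.86]
σ√T = 0.5739·√1.611 = 0.728424
d₁ = (ln(S/K) + (r+σ²/2)T) / (σ√T) = (ln(73.74/90.86) + (0.0681+0.5739²/2)·1.611) / 0.728424 = (-0.208774 + 0.375010) / 0.728424 = 0.228212
d₂ = d₁ − σ√T = 0.228212 − 0.728424 = -0.500211
e^{−rT} = 0.896095
N(−d₁) = 0.409741,  N(−d₂) = 0.691537
price = K·e^{−rT}·N(−d₂) − S·N(−d₁) = 56.304361 − 30.214277 = 26.090084

exchange price = 35.258849
price(stock B put K=90.86) = 26.090084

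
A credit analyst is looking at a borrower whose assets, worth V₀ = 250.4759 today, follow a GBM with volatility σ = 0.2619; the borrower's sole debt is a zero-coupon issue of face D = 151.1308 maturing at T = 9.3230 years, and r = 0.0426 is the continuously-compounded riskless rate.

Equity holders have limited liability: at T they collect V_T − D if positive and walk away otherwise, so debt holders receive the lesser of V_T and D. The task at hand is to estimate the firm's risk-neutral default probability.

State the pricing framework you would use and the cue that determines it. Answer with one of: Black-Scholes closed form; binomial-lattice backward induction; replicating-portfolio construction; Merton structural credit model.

Key observation: with the firm-asset dynamics (V₀ = 250.4759) and a single zero-coupon liability of face 151.1308 given, debt value, spread, and default probability all derive from the option view of the balance sheet.

framework: Merton structural credit model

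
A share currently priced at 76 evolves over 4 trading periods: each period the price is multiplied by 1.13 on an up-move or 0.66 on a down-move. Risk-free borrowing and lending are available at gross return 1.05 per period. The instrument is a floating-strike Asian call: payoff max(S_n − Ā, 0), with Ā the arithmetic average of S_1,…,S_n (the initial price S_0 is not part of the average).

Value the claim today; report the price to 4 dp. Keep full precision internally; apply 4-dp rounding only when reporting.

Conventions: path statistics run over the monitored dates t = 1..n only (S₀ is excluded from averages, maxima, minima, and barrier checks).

price = 8.8796

With p* = (R−d)/(u−d) = 0.8298, sum probability × payoff across the paths and divide by R^4.
Enumerate all 2^4 = 16 price paths (U = up ×1.13, D = down ×0.66); each path with k up-moves has probability p*^k·(1−p*)^(4−k).
DDDD: Ā=29.8840, payoff=0.0000, prob=0.000839
UDDD: Ā=51.1651, payoff=0.0000, prob=0.004092
DUDD: Ā=42.2351, payoff=0.0000, prob=0.004092
UUDD: Ā=72.3116, payoff=0.0000, prob=0.019949
DDUD: Ā=36.3413, payoff=0.0000, prob=0.004092
UDUD: Ā=62.2207, payoff=0.0000, prob=0.019949
DUUD: Ā=53.2907, payoff=0.0000, prob=0.019949
UUUD: Ā=91.2401, payoff=0.0000, prob=0.097251
DDDU: Ā=32.4514, payoff=0.0000, prob=0.004092
UDDU: Ā=55.5607, payoff=0.0000, prob=0.019949
DUDU: Ā=46.6307, payoff=0.0000, prob=0.019949
UUDU: Ā=79.8374, payoff=0.0000, prob=0.097251
DDUU: Ā=40.7369, payoff=1.5357, prob=0.019949
UDUU: Ā=69.7465, payoff=2.6293, prob=0.097251
DUUU: Ā=60.8165, payoff=11.5593, prob=0.097251
UUUU: Ā=104.1251, payoff=19.7909, prob=0.474097
Price = Σ prob·payoff / R^4 = 10.793256 / 1.215506 = 8.8796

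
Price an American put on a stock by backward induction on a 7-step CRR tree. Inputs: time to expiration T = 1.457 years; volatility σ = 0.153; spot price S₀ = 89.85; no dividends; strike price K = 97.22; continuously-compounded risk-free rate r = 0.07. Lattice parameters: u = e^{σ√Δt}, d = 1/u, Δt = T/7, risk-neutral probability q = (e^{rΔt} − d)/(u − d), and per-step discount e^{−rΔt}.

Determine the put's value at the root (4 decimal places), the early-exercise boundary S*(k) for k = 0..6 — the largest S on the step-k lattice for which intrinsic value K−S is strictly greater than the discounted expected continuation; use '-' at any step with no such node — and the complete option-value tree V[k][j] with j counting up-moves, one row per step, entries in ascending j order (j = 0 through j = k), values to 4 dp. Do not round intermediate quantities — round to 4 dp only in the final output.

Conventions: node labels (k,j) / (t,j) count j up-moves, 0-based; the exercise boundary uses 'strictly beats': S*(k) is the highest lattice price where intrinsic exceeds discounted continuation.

Δt=0.20814, u=1.07230, d=0.93258, q=0.58760, disc=e^(-rΔt)=0.98554
k=7 terminal: V=max(K-S,0) → 42.0994 33.8413 24.3459 13.4279 0.8742 0.0000 0.0000 0.0000
k=6: j=0 S=59.1056 intr=38.1144 cont=36.7082 V=38.1144[EX]; j=1 S=67.9608 intr=29.2592 cont=27.8530 V=29.2592[EX]; j=2 S=78.1427 intr=19.0773 cont=17.6711 V=19.0773[EX]; j=3 S=89.8500 intr=7.3700 cont=5.9638 V=7.3700[EX]; j=4 S=103.3113 intr=0.0000 cont=0.3553 V=0.3553[hold]; j=5 S=118.7894 intr=0.0000 cont=0.0000 V=0.0000[hold]; j=6 S=136.5865 intr=0.0000 cont=0.0000 V=0.0000[hold]  S*(6)=89.8500
k=5: j=0 S=63.3787 intr=33.8413 cont=32.4351 V=33.8413[EX]; j=1 S=72.8741 intr=24.3459 cont=22.9397 V=24.3459[EX]; j=2 S=83.7921 intr=13.4279 cont=12.0217 V=13.4279[EX]; j=3 S=96.3458 intr=0.8742 cont=3.2012 V=3.2012[hold]; j=4 S=110.7804 intr=0.0000 cont=0.1444 V=0.1444[hold]; j=5 S=127.3775 intr=0.0000 cont=0.0000 V=0.0000[hold]  S*(5)=83.7921
k=4: j=0 S=67.9608 intr=29.2592 cont=27.8530 V=29.2592[EX]; j=1 S=78.1427 intr=19.0773 cont=17.6711 V=19.0773[EX]; j=2 S=89.8500 intr=7.3700 cont=7.3114 V=7.3700[EX]; j=3 S=103.3113 intr=0.0000 cont=1.3847 V=1.3847[hold]; j=4 S=118.7894 intr=0.0000 cont=0.0587 V=0.0587[hold]  S*(4)=89.8500
k=3: j=0 S=72.8741 intr=24.3459 cont=22.9397 V=24.3459[EX]; j=1 S=83.7921 intr=13.4279 cont=12.0217 V=13.4279[EX]; j=2 S=96.3458 intr=0.8742 cont=3.7973 V=3.7973[hold]; j=3 S=110.7804 intr=0.0000 cont=0.5968 V=0.5968[hold]  S*(3)=83.7921
k=2: j=0 S=78.1427 intr=19.0773 cont=17.6711 V=19.0773[EX]; j=1 S=89.8500 intr=7.3700 cont=7.6566 V=7.6566[hold]; j=2 S=103.3113 intr=0.0000 cont=1.8889 V=1.8889[hold]  S*(2)=78.1427
k=1: j=0 S=83.7921 intr=13.4279 cont=12.1876 V=13.4279[EX]; j=1 S=96.3458 intr=0.8742 cont=4.2058 V=4.2058[hold]  S*(1)=83.7921
k=0: j=0 S=89.8500 intr=7.3700 cont=7.8931 V=7.8931[hold]  S*(0)=-

price = 7.8931
boundary = - 83.7921 78.1427 83.7921 89.8500 83.7921 89.8500
tree:
7.8931
13.4279 4.2058
19.0773 7.6566 1.8889
24.3459 13.4279 3.7973 0.5968
29.2592 19.0773 7.3700 1.3847 0.0587
33.8413 24.3459 13.4279 3.2012 0.1444 0.0000
38.1144 29.2592 19.0773 7.3700 0.3553 0.0000 0.0000
42.0994 33.8413 24.3459 13.4279 0.8742 0.0000 0.0000 0.0000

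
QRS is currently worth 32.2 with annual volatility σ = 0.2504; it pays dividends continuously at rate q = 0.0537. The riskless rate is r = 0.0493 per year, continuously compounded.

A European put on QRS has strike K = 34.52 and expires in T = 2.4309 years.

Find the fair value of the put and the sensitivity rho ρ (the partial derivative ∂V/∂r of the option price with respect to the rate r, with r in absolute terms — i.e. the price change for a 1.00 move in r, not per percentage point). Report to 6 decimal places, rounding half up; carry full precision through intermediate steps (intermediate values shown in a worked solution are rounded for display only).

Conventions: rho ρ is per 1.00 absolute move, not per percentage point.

σ√T = 0.2504·√2.4309 = 0.390407
d₁ = (ln(S/K) + (r−q+σ²/2)T) / (σ√T) = (ln(32.2/34.52) + (0.0493−0.0537+0.2504²/2)·2.4309) / 0.390407 = (-0.069572 + 0.065513) / 0.390407 = -0.010398
d₂ = d₁ − σ√T = -0.010398 − 0.390407 = -0.400805
e^{−rT} = 0.887059
e^{−qT} = 0.877622
N(−d₁) = 0.504148,  N(−d₂) = 0.655718
Put price V = K·e^{−rT}·N(−d₂) − S·e^{−qT}·N(−d₁) = 20.078938 − 14.246938 = 5.832001
ρ = −K·T·e^{−rT}·N(−d₂) = -48.809891

price = 5.832001
ρ = -48.809891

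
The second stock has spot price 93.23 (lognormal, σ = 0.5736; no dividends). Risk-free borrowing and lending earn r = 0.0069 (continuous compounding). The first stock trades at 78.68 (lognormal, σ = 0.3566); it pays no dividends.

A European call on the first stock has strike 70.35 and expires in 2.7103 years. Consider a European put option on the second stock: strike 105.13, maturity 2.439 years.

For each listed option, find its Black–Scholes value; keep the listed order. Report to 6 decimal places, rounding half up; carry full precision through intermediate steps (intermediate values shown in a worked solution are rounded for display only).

price(the first stock call K=70.35) = 22.278410
price(the second stock put K=105.13) = 39.274492

[the first stock call K=70.35]
σ√T = 0.3566·√2.7103 = 0.587070
d₁ = (ln(S/K) + (r+σ²/2)T) / (σ√T) = (ln(78.68/70.35) + (0.0069+0.3566²/2)·2.7103) / 0.587070 = (0.111906 + 0.191027) / 0.587070 = 0.516008
d₂ = d₁ − σ√T = 0.516008 − 0.587070 = -0.071062
e^{−rT} = 0.981473
N(d₁) = 0.697076,  N(d₂) = 0.471674
price = S·N(d₁) − K·e^{−rT}·N(d₂) = 54.845911 − 32.567501 = 22.278410
[the second stock put K=105.13]
σ√T = 0.5736·√2.439 = 0.895808
d₁ = (ln(S/K) + (r+σ²/2)T) / (σ√T) = (ln(93.23/105.13) + (0.0069+0.5736²/2)·2.439) / 0.895808 = (-0.120128 + 0.418065) / 0.895808 = 0.332590
d₂ = d₁ − σ√T = 0.332590 − 0.895808 = -0.563218
e^{−rT} = 0.983312
N(−d₁) = 0.369722,  N(−d₂) = 0.713357
price = K·e^{−rT}·N(−d₂) − S·N(−d₁) = 73.743653 − 34.469160 = 39.274492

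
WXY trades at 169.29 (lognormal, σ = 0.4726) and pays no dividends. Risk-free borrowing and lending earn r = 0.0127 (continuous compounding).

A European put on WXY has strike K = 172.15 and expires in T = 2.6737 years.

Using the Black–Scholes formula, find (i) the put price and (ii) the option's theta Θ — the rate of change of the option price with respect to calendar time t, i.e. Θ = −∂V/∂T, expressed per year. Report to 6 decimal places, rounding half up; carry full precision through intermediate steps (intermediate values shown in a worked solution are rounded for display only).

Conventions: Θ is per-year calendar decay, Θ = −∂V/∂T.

σ√T = 0.4726·√2.6737 = 0.772770
d₁ = (ln(S/K) + (r+σ²/2)T) / (σ√T) = (ln(169.29/172.15) + (0.0127+0.4726²/2)·2.6737) / 0.772770 = (-0.016753 + 0.332542) / 0.772770 = 0.408646
d₂ = d₁ − σ√T = 0.408646 − 0.772770 = -0.364123
e^{−rT} = 0.966614
N(−d₁) = 0.341400,  N(−d₂) = 0.642117
Put price V = K·e^{−rT}·N(−d₂) − S·N(−d₁) = 106.849949 − 57.795540 = 49.054409
φ(d₁) = (1/√(2π))·e^{−d₁²/2} = 0.366985
Θ = −S·φ(d₁)·σ/(2√T) + r·K·e^{−rT}·N(−d₂) = −8.978152 + 1.356994 = -7.621157

price = 49.054409
Θ = -7.621157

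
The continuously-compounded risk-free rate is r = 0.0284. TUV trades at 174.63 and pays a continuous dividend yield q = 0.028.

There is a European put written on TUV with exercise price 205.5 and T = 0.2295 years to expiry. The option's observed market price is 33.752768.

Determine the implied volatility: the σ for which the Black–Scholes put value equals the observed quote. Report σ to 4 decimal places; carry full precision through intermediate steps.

At σ = 0.3642 the Black–Scholes value reproduces the quote:
σ√T = 0.3642·√0.2295 = 0.174474
d₁ = (ln(S/K) + (r−q+σ²/2)T) / (σ√T) = (ln(174.63/205.5) + (0.0284−0.028+0.3642²/2)·0.2295) / 0.174474 = (-0.162777 + 0.015312) / 0.174474 = -0.845192
d₂ = d₁ − σ√T = -0.845192 − 0.174474 = -1.019666
e^{−rT} = 0.993503
e^{−qT} = 0.993595
N(−d₁) = 0.800998,  N(−d₂) = 0.846057
V = K·e^{−rT}·N(−d₂) − S·e^{−qT}·N(−d₁) = 172.735085 − 138.982317 = 33.752768 (the observed quote) — the price is monotone increasing in volatility, hence this σ is the only solution

sigma = 0.3642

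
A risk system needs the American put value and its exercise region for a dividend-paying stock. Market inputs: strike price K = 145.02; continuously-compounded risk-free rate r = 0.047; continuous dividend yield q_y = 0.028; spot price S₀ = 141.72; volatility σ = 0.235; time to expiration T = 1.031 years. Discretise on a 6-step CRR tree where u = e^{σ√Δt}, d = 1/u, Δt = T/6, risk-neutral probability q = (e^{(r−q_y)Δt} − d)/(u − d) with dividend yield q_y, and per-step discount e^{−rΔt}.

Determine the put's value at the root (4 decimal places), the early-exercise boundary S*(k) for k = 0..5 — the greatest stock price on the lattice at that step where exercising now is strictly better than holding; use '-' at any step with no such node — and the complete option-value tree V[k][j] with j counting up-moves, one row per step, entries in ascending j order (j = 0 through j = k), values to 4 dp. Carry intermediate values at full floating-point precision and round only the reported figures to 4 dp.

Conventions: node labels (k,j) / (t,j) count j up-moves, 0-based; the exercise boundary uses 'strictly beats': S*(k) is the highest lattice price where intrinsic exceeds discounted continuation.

Δt=0.17183, u=1.10232, d=0.90718, q=0.49242, disc=e^(-rΔt)=0.99196
k=6 terminal: V=max(K-S,0) → 66.0262 49.0345 28.3878 3.3000 0.0000 0.0000 0.0000
k=5: j=0 S=87.0762 intr=57.9438 cont=57.1953 V=57.9438[EX]; j=1 S=105.8064 intr=39.2136 cont=38.5549 V=39.2136[EX]; j=2 S=128.5656 intr=16.4544 cont=15.9050 V=16.4544[EX]; j=3 S=156.2203 intr=0.0000 cont=1.6615 V=1.6615[hold]; j=4 S=189.8236 intr=0.0000 cont=0.0000 V=0.0000[hold]; j=5 S=230.6551 intr=0.0000 cont=0.0000 V=0.0000[hold]  S*(5)=128.5656
k=4: j=0 S=95.9855 intr=49.0345 cont=48.3287 V=49.0345[EX]; j=1 S=116.6322 intr=28.3878 cont=27.7811 V=28.3878[EX]; j=2 S=141.7200 intr=3.3000 cont=9.0963 V=9.0963[hold]; j=3 S=172.2043 intr=0.0000 cont=0.8366 V=0.8366[hold]; j=4 S=209.2458 intr=0.0000 cont=0.0000 V=0.0000[hold]  S*(4)=116.6322
k=3: j=0 S=105.8064 intr=39.2136 cont=38.5549 V=39.2136[EX]; j=1 S=128.5656 intr=16.4544 cont=18.7363 V=18.7363[hold]; j=2 S=156.2203 intr=0.0000 cont=4.9885 V=4.9885[hold]; j=3 S=189.8236 intr=0.0000 cont=0.4212 V=0.4212[hold]  S*(3)=105.8064
k=2: j=0 S=116.6322 intr=28.3878 cont=28.8957 V=28.8957[hold]; j=1 S=141.7200 intr=3.3000 cont=11.8703 V=11.8703[hold]; j=2 S=172.2043 intr=0.0000 cont=2.7174 V=2.7174[hold]  S*(2)=-
k=1: j=0 S=128.5656 intr=16.4544 cont=20.3470 V=20.3470[hold]; j=1 S=156.2203 intr=0.0000 cont=7.3040 V=7.3040[hold]  S*(1)=-
k=0: j=0 S=141.7200 intr=3.3000 cont=13.8123 V=13.8123[hold]  S*(0)=-

price = 13.8123
boundary = - - - 105.8064 116.6322 128.5656
tree:
13.8123
20.3470 7.3040
28.8957 11.8703 2.7174
39.2136 18.7363 4.9885 0.4212
49.0345 28.3878 9.0963 0.8366 0.0000
57.9438 39.2136 16.4544 1.6615 0.0000 0.0000
66.0262 49.0345 28.3878 3.3000 0.0000 0.0000 0.0000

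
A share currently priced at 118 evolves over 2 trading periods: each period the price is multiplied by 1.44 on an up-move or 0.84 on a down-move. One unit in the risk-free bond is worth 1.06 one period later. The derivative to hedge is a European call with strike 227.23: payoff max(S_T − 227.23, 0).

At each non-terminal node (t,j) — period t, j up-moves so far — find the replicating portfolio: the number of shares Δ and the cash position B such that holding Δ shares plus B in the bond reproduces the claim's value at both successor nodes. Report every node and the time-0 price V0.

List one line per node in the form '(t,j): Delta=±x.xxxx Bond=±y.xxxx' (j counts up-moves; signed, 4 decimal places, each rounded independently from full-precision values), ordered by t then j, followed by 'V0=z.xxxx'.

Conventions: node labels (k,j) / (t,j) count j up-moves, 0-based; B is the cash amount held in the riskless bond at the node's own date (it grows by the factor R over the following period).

(0,0): Delta=0.0853 Bond=-7.9745
(1,0): Delta=0.0000 Bond=0.0000
(1,1): Delta=0.1712 Bond=-23.0535
V0=2.0886

Arbitrage-free pricing uses the up-move probability p* = (R−d)/(u−d) = 0.3667, discounting each step at R = 1.06.
Payoffs at expiry: V(2,0)=0.0000, V(2,1)=0.0000, V(2,2)=17.4548
Node (1,0) S=99.1200: V=(p*·0.0000+(1−p*)·0.0000)/1.06=0.0000; Δ=(0.0000−0.0000)/(142.7328−83.2608)=0.0000; B=V−Δ·S=0.0000
Node (1,1) S=169.9200: V=(p*·17.4548+(1−p*)·0.0000)/1.06=6.0378; Δ=(17.4548−0.0000)/(244.6848−142.7328)=0.1712; B=V−Δ·S=-23.0535
Node (0,0) S=118.0000: V=(p*·6.0378+(1−p*)·0.0000)/1.06=2.0886; Δ=(6.0378−0.0000)/(169.9200−99.1200)=0.0853; B=V−Δ·S=-7.9745
Check: Δ(0,0)·S0 + B(0,0) = 2.0886 = V0.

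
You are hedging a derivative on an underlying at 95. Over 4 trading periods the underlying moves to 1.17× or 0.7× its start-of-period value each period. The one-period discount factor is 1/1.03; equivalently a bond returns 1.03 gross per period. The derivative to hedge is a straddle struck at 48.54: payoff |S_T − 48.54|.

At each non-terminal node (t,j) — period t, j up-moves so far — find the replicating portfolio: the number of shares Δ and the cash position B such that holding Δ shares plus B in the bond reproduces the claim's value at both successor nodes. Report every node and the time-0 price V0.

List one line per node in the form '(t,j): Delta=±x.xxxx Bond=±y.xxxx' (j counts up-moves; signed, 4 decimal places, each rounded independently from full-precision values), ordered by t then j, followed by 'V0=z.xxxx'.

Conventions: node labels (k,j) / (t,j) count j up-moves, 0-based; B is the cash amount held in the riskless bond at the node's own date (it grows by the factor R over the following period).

(0,0): Delta=0.9036 Bond=-32.2366
(1,0): Delta=0.6553 Bond=-16.6880
(1,1): Delta=0.9667 Bond=-40.2103
(2,0): Delta=-0.0539 Bond=15.8234
(2,1): Delta=0.8353 Bond=-31.1938
(2,2): Delta=1.0000 Bond=-45.7536
(3,0): Delta=-1.0000 Bond=47.1262
(3,1): Delta=0.1862 Bond=3.2196
(3,2): Delta=1.0000 Bond=-47.1262
(3,3): Delta=1.0000 Bond=-47.1262
V0=53.6066

The replicating-portfolio and risk-neutral prices coincide; use p* = (1.03−0.7)/(1.17−0.7) = 0.7021 for the latter.
Expiry values: V(4,0)=25.7305, V(4,1)=10.4156, V(4,2)=15.1823, V(4,3)=57.9673, V(4,4)=129.4793
  t=3,j=0: stock 32.5850 → up 38.1244 (V=10.4156), down 22.8095 (V=25.7305). Price 14.5412; hedge Δ=-1.0000, bond B=47.1262.
  t=3,j=1: stock 54.4635 → up 63.7223 (V=15.1823), down 38.1244 (V=10.4156). Price 13.3616; hedge Δ=0.1862, bond B=3.2196.
  t=3,j=2: stock 91.0318 → up 106.5073 (V=57.9673), down 63.7223 (V=15.1823). Price 43.9056; hedge Δ=1.0000, bond B=-47.1262.
  t=3,j=3: stock 152.1532 → up 178.0193 (V=129.4793), down 106.5073 (V=57.9673). Price 105.0270; hedge Δ=1.0000, bond B=-47.1262.
  t=2,j=0: stock 46.5500 → up 54.4635 (V=13.3616), down 32.5850 (V=14.5412). Price 13.3135; hedge Δ=-0.0539, bond B=15.8234.
  t=2,j=1: stock 77.8050 → up 91.0318 (V=43.9056), down 54.4635 (V=13.3616). Price 33.7936; hedge Δ=0.8353, bond B=-31.1938.
  t=2,j=2: stock 130.0455 → up 152.1532 (V=105.0270), down 91.0318 (V=43.9056). Price 84.2919; hedge Δ=1.0000, bond B=-45.7536.
  t=1,j=0: stock 66.5000 → up 77.8050 (V=33.7936), down 46.5500 (V=13.3135). Price 26.8866; hedge Δ=0.6553, bond B=-16.6880.
  t=1,j=1: stock 111.1500 → up 130.0455 (V=84.2919), down 77.8050 (V=33.7936). Price 67.2329; hedge Δ=0.9667, bond B=-40.2103.
  t=0,j=0: stock 95.0000 → up 111.1500 (V=67.2329), down 66.5000 (V=26.8866). Price 53.6066; hedge Δ=0.9036, bond B=-32.2366.
Sanity check at the root: Δ(0,0)·S0 + B(0,0) reproduces V0 = 53.6066.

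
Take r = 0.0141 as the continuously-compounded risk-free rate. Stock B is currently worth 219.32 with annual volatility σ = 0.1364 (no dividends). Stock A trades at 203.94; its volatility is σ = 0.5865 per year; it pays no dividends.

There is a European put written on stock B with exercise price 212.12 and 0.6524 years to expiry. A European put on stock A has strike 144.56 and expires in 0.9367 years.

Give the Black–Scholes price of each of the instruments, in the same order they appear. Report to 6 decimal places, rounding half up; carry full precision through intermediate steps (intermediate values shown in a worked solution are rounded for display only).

[stock B put K=212.12]
σ√T = 0.1364·√0.6524 = 0.110172
d₁ = (ln(S/K) + (r+σ²/2)T) / (σ√T) = (ln(219.32/212.12) + (0.0141+0.1364²/2)·0.6524) / 0.110172 = (0.033380 + 0.015268) / 0.110172 = 0.441559
d₂ = d₁ − σ√T = 0.441559 − 0.110172 = 0.331387
e^{−rT} = 0.990843
N(−d₁) = 0.329404,  N(−d₂) = 0.370176
price = K·e^{−rT}·N(−d₂) − S·N(−d₁) = 77.802740 − 72.244906 = 5.557833
[stock A put K=144.56]
σ√T = 0.5865·√0.9367 = 0.567634
d₁ = (ln(S/K) + (r+σ²/2)T) / (σ√T) = (ln(203.94/144.56) + (0.0141+0.5865²/2)·0.9367) / 0.567634 = (0.344131 + 0.174312) / 0.567634 = 0.913340
d₂ = d₁ − σ√T = 0.913340 − 0.567634 = 0.345706
e^{−rT} = 0.986879
N(−d₁) = 0.180532,  N(−d₂) = 0.364782
price = K·e^{−rT}·N(−d₂) − S·N(−d₁) = 52.040960 − 36.817666 = 15.223294

price(stock B put K=212.12) = 5.557833
price(stock A put K=144.56) = 15.223294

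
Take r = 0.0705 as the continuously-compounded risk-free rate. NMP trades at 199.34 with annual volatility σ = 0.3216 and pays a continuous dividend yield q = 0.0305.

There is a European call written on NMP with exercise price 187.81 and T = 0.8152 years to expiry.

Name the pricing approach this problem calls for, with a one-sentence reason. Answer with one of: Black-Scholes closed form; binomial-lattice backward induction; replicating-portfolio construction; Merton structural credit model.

Key observation: the strike-187.81 call on NMP is European-exercise on a continuously-modelled lognormal underlying, so its value is a single closed-form evaluation.

framework: Black-Scholes closed form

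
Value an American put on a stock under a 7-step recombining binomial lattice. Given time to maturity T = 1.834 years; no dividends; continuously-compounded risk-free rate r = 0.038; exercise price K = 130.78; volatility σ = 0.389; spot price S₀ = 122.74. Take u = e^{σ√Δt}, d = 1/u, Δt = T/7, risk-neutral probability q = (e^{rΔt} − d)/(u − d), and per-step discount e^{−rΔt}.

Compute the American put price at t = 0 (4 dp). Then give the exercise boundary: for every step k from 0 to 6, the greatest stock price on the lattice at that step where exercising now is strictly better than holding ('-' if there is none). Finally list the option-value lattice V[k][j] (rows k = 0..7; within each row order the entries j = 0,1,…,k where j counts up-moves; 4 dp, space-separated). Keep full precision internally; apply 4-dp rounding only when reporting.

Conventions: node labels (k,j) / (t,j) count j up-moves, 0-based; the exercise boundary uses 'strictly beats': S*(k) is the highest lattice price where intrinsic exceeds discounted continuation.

params: Δt=0.26200 u=1.22032 d=0.81946 q=0.47535 e^(-rΔt)=0.99009
t_7 payoffs: 100.3242 85.4258 63.2394 30.1998 0.0000 0.0000 0.0000 0.0000
t_6: node(6,0) S=37.1658 payoff=93.6142 vs cont=92.3186 → 93.6142 [stop]  node(6,1) S=55.3466 payoff=75.4334 vs cont=74.1378 → 75.4334 [stop]  node(6,2) S=82.4211 payoff=48.3589 vs cont=47.0633 → 48.3589 [stop]  node(6,3) S=122.7400 payoff=8.0400 vs cont=15.6875 → 15.6875 [wait]  node(6,4) S=182.7821 payoff=0.0000 vs cont=0.0000 → 0.0000 [wait]  node(6,5) S=272.1957 payoff=0.0000 vs cont=0.0000 → 0.0000 [wait]  node(6,6) S=405.3488 payoff=0.0000 vs cont=0.0000 → 0.0000 [wait]  ⇒ S*(6)=82.4211
t_5: node(5,0) S=45.3542 payoff=85.4258 vs cont=84.1303 → 85.4258 [stop]  node(5,1) S=67.5406 payoff=63.2394 vs cont=61.9438 → 63.2394 [stop]  node(5,2) S=100.5802 payoff=30.1998 vs cont=32.5035 → 32.5035 [wait]  node(5,3) S=149.7821 payoff=0.0000 vs cont=8.1490 → 8.1490 [wait]  node(5,4) S=223.0527 payoff=0.0000 vs cont=0.0000 → 0.0000 [wait]  node(5,5) S=332.1660 payoff=0.0000 vs cont=0.0000 → 0.0000 [wait]  ⇒ S*(5)=67.5406
t_4: node(4,0) S=55.3466 payoff=75.4334 vs cont=74.1378 → 75.4334 [stop]  node(4,1) S=82.4211 payoff=48.3589 vs cont=48.1475 → 48.3589 [stop]  node(4,2) S=122.7400 payoff=8.0400 vs cont=20.7193 → 20.7193 [wait]  node(4,3) S=182.7821 payoff=0.0000 vs cont=4.2330 → 4.2330 [wait]  node(4,4) S=272.1957 payoff=0.0000 vs cont=0.0000 → 0.0000 [wait]  ⇒ S*(4)=82.4211
t_3: node(3,0) S=67.5406 payoff=63.2394 vs cont=61.9438 → 63.2394 [stop]  node(3,1) S=100.5802 payoff=30.1998 vs cont=34.8716 → 34.8716 [wait]  node(3,2) S=149.7821 payoff=0.0000 vs cont=12.7550 → 12.7550 [wait]  node(3,3) S=223.0527 payoff=0.0000 vs cont=2.1989 → 2.1989 [wait]  ⇒ S*(3)=67.5406
t_2: node(2,0) S=82.4211 payoff=48.3589 vs cont=49.2620 → 49.2620 [wait]  node(2,1) S=122.7400 payoff=8.0400 vs cont=24.1173 → 24.1173 [wait]  node(2,2) S=182.7821 payoff=0.0000 vs cont=7.6606 → 7.6606 [wait]  ⇒ S*(2)=-
t_1: node(1,0) S=100.5802 payoff=30.1998 vs cont=36.9399 → 36.9399 [wait]  node(1,1) S=149.7821 payoff=0.0000 vs cont=16.1332 → 16.1332 [wait]  ⇒ S*(1)=-
t_0: node(0,0) S=122.7400 payoff=8.0400 vs cont=26.7816 → 26.7816 [wait]  ⇒ S*(0)=-

price = 26.7816
boundary = - - - 67.5406 82.4211 67.5406 82.4211
tree:
26.7816
36.9399 16.1332
49.2620 24.1173 7.6606
63.2394 34.8716 12.7550 2.1989
75.4334 48.3589 20.7193 4.2330 0.0000
85.4258 63.2394 32.5035 8.1490 0.0000 0.0000
93.6142 75.4334 48.3589 15.6875 0.0000 0.0000 0.0000
100.3242 85.4258 63.2394 30.1998 0.0000 0.0000 0.0000 0.0000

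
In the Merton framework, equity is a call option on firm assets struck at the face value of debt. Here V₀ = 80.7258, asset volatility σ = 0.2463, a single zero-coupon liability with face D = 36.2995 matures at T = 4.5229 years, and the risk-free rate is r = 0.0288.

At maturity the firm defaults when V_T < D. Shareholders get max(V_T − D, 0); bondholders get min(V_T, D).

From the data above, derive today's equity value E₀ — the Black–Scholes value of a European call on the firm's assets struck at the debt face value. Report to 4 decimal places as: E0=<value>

With assets at 80.7258 and a single debt payment of 36.2995 at 4.5229 years:
d₁ = [ln(V₀/D) + (r + σ²/2)T] / (σ√T)
   = [ln(80.7258/36.2995) + (0.0288 + 0.5·0.2463²)·4.5229] / (0.2463·√4.5229)
   = [0.799254 + 0.267447] / 0.523809 = 2.036433
d₂ = d₁ − σ√T = 2.036433 − 0.523809 = 1.512624
N(d₁) = 0.979147,  N(d₂) = 0.934812,  e^(−rT) = 0.877868
E₀ = V₀·N(d₁) − D·e^(−rT)·N(d₂)
   = 80.7258·0.979147 − 36.2995·0.877868·0.934812 = 49.253512

E0=49.2535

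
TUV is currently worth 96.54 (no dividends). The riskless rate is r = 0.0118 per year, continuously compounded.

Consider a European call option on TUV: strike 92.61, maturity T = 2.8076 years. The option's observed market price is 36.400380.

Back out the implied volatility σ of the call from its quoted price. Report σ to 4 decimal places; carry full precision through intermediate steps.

At σ = 0.5461 the Black–Scholes value reproduces the quote:
σ√T = 0.5461·√2.8076 = 0.915039
d₁ = (ln(S/K) + (r+σ²/2)T) / (σ√T) = (ln(96.54/92.61) + (0.0118+0.5461²/2)·2.8076) / 0.915039 = (0.041560 + 0.451778) / 0.915039 = 0.539145
d₂ = d₁ − σ√T = 0.539145 − 0.915039 = -0.375895
e^{−rT} = 0.967413
N(d₁) = 0.705106,  N(d₂) = 0.353498
V = S·N(d₁) − K·e^{−rT}·N(d₂) = 68.070977 − 31.670597 = 36.400380 (matching the quote); vega is positive throughout, so no other σ reproduces this price

sigma = 0.5461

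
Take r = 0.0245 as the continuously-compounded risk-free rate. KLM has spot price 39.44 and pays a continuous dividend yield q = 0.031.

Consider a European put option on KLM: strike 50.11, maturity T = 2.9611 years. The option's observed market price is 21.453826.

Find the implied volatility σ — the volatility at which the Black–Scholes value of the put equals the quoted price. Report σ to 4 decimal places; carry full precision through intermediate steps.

sigma = 0.5749

At σ = 0.5749 the Black–Scholes value reproduces the quote:
σ√T = 0.5749·√2.9611 = 0.989279
d₁ = (ln(S/K) + (r−q+σ²/2)T) / (σ√T) = (ln(39.44/50.11) + (0.0245−0.031+0.5749²/2)·2.9611) / 0.989279 = (-0.239440 + 0.470089) / 0.989279 = 0.233149
d₂ = d₁ − σ√T = 0.233149 − 0.989279 = -0.756130
e^{−rT} = 0.930022
e^{−qT} = 0.912293
N(−d₁) = 0.407823,  N(−d₂) = 0.775214
V = K·e^{−rT}·N(−d₂) − S·e^{−qT}·N(−d₁) = 36.127633 − 14.673807 = 21.453826 (equal to the quote); since ∂V/∂σ > 0 for all σ, the implied volatility is unique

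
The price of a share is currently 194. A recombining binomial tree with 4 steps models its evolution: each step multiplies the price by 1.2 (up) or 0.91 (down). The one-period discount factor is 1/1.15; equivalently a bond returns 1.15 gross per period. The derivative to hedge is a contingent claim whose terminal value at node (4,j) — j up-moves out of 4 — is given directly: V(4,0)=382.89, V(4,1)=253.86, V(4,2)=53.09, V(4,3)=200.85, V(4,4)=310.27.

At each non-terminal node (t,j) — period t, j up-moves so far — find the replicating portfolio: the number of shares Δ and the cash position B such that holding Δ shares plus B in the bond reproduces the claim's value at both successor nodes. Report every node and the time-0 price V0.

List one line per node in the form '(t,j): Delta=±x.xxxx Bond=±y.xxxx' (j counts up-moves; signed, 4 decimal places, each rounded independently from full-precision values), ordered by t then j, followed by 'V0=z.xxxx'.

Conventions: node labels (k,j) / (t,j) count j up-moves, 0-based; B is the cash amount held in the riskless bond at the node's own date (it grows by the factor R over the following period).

(0,0): Delta=1.1557 Bond=-89.7368
(1,0): Delta=0.5918 Bond=-3.6490
(1,1): Delta=1.2448 Bond=-123.9366
(2,0): Delta=-3.5164 Bond=655.8004
(2,1): Delta=1.2409 Bond=-141.6957
(2,2): Delta=1.2454 Bond=-142.7003
(3,0): Delta=-3.0435 Bond=685.0237
(3,1): Delta=-3.5912 Bond=768.5760
(3,2): Delta=2.0043 Bond=-357.0180
(3,3): Delta=1.1255 Bond=-123.9151
V0=134.4693

Since d<R<u, set p* = (R−d)/(u−d) = 0.8276; price each node as the discounted p*-expectation of its children.
Terminal payoffs: V(4,0)=382.8900, V(4,1)=253.8600, V(4,2)=53.0900, V(4,3)=200.8500, V(4,4)=310.2700
  t=3,j=0: stock 146.1928 → up 175.4313 (V=253.8600), down 133.0354 (V=382.8900). Price 240.0927; hedge Δ=-3.0435, bond B=685.0237.
  t=3,j=1: stock 192.7817 → up 231.3380 (V=53.0900), down 175.4313 (V=253.8600). Price 76.2657; hedge Δ=-3.5912, bond B=768.5760.
  t=3,j=2: stock 254.2176 → up 305.0611 (V=200.8500), down 231.3380 (V=53.0900). Price 152.4993; hedge Δ=2.0043, bond B=-357.0180.
  t=3,j=3: stock 335.2320 → up 402.2784 (V=310.2700), down 305.0611 (V=200.8500). Price 253.3952; hedge Δ=1.1255, bond B=-123.9151.
  t=2,j=0: stock 160.6514 → up 192.7817 (V=76.2657), down 146.1928 (V=240.0927). Price 90.8797; hedge Δ=-3.5164, bond B=655.8004.
  t=2,j=1: stock 211.8480 → up 254.2176 (V=152.4993), down 192.7817 (V=76.2657). Price 121.1787; hedge Δ=1.2409, bond B=-141.6957.
  t=2,j=2: stock 279.3600 → up 335.2320 (V=253.3952), down 254.2176 (V=152.4993). Price 205.2168; hedge Δ=1.2454, bond B=-142.7003.
  t=1,j=0: stock 176.5400 → up 211.8480 (V=121.1787), down 160.6514 (V=90.8797). Price 100.8302; hedge Δ=0.5918, bond B=-3.6490.
  t=1,j=1: stock 232.8000 → up 279.3600 (V=205.2168), down 211.8480 (V=121.1787). Price 165.8500; hedge Δ=1.2448, bond B=-123.9366.
  t=0,j=0: stock 194.0000 → up 232.8000 (V=165.8500), down 176.5400 (V=100.8302). Price 134.4693; hedge Δ=1.1557, bond B=-89.7368.
As a check, the time-0 holding Δ(0,0)·S0 + B(0,0) comes to 134.4693 — exactly V0.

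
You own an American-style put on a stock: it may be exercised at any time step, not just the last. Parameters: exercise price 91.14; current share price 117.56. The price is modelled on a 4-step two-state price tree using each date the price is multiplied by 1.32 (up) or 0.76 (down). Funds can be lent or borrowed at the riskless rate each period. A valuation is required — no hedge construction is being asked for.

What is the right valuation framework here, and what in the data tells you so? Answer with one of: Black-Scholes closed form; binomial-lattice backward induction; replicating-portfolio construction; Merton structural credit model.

Key observation: with exercise allowed before expiry on a discrete up/down model (4 steps from spot 117.56), the strike-91.14 put's value must be rolled back through the tree testing early exercise at each node.

framework: binomial-lattice backward induction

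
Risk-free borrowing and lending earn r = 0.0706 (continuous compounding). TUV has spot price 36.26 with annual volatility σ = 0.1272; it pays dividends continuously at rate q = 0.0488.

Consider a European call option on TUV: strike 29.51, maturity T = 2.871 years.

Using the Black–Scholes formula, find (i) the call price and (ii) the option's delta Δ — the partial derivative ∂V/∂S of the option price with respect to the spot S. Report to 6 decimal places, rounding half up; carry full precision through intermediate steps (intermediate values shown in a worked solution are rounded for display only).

σ√T = 0.1272·√2.871 = 0.215528
d₁ = (ln(S/K) + (r−q+σ²/2)T) / (σ√T) = (ln(36.26/29.51) + (0.0706−0.0488+0.1272²/2)·2.871) / 0.215528 = (0.205986 + 0.085814) / 0.215528 = 1.353884
d₂ = d₁ − σ√T = 1.353884 − 0.215528 = 1.138356
e^{−rT} = 0.816529
e^{−qT} = 0.869267
N(d₁) = 0.912113,  N(d₂) = 0.872514
Call price V = S·e^{−qT}·N(d₁) − K·e^{−rT}·N(d₂) = 28.749472 − 21.023906 = 7.725566
Δ = e^{−qT}·N(d₁) = 0.792870

price = 7.725566
Δ = 0.792870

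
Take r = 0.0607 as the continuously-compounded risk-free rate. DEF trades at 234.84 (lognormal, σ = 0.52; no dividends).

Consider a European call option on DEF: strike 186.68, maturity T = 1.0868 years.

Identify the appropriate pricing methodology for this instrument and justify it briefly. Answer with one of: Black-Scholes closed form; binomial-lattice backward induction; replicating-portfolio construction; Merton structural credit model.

Key observation: a European-exercise option on DEF struck at 186.68 — a GBM underlying with constant parameters — admits an analytic price: the data contain no early exercise, no discrete tree, no debt structure.

framework: Black-Scholes closed form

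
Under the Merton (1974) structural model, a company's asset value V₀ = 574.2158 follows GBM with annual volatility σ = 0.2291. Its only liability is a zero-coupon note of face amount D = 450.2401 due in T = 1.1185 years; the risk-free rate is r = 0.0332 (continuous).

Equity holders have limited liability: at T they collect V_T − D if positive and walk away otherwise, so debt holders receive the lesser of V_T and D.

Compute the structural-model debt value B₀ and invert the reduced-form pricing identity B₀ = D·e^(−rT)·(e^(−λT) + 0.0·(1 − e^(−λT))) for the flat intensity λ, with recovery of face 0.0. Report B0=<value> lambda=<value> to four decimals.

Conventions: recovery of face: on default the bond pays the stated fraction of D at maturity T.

Work the structural quantities from V₀ = 574.2158 against face 450.2401:
d₁ = [ln(V₀/D) + (r + σ²/2)T] / (σ√T)
   = [ln(574.2158/450.2401) + (0.0332 + 0.5·0.2291²)·1.1185] / (0.2291·√1.1185)
   = [0.243224 + 0.066487] / 0.242294 = 1.278246
d₂ = d₁ − σ√T = 1.278246 − 0.242294 = 1.035952
N(d₁) = 0.899419,  N(d₂) = 0.849888,  e^(−rT) = 0.963547
E₀ = V₀·N(d₁) − D·e^(−rT)·N(d₂)
   = 574.2158·0.899419 − 450.2401·0.963547·0.849888 = 147.755825
B₀ = V₀ − E₀ = 574.2158 − 147.755825 = 426.459975
e^(−λT) = (B₀·e^(rT)/D − 0)/(1 − 0) = (426.4600·1.037832/450.2401 − 0)/1 = 0.98301763
λ = −ln(0.98301763)/1.1185 = 0.015314

B0=426.4600 lambda=0.0153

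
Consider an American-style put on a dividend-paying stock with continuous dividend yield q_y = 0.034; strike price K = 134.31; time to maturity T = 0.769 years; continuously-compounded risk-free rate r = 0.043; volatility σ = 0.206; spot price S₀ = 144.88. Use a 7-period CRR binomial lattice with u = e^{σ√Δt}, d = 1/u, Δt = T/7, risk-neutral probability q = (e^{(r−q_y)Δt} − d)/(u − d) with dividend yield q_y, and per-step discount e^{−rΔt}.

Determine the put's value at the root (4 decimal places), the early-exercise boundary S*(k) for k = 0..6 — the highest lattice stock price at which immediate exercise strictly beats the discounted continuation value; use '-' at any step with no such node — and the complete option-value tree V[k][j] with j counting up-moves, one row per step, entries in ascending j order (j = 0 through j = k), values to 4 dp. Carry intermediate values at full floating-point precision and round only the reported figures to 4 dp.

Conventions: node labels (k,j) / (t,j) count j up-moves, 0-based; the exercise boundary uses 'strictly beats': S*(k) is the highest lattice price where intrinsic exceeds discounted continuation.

Δt=0.10986, u=1.07066, d=0.93400, q=0.49018, disc=e^(-rΔt)=0.99529
k=7 terminal: V=max(K-S,0) → 44.4764 31.3320 16.2643 0.0000 0.0000 0.0000 0.0000 0.0000
k=6: j=0 S=96.1815 intr=38.1285 cont=37.8541 V=38.1285[EX]; j=1 S=110.2547 intr=24.0553 cont=23.8334 V=24.0553[EX]; j=2 S=126.3871 intr=7.9229 cont=8.2529 V=8.2529[hold]; j=3 S=144.8800 intr=0.0000 cont=0.0000 V=0.0000[hold]; j=4 S=166.0787 intr=0.0000 cont=0.0000 V=0.0000[hold]; j=5 S=190.3793 intr=0.0000 cont=0.0000 V=0.0000[hold]; j=6 S=218.2354 intr=0.0000 cont=0.0000 V=0.0000[hold]  S*(6)=110.2547
k=5: j=0 S=102.9780 intr=31.3320 cont=31.0830 V=31.3320[EX]; j=1 S=118.0457 intr=16.2643 cont=16.2325 V=16.2643[EX]; j=2 S=135.3180 intr=0.0000 cont=4.1877 V=4.1877[hold]; j=3 S=155.1177 intr=0.0000 cont=0.0000 V=0.0000[hold]; j=4 S=177.8144 intr=0.0000 cont=0.0000 V=0.0000[hold]; j=5 S=203.8320 intr=0.0000 cont=0.0000 V=0.0000[hold]  S*(5)=118.0457
k=4: j=0 S=110.2547 intr=24.0553 cont=23.8334 V=24.0553[EX]; j=1 S=126.3871 intr=7.9229 cont=10.2959 V=10.2959[hold]; j=2 S=144.8800 intr=0.0000 cont=2.1249 V=2.1249[hold]; j=3 S=166.0787 intr=0.0000 cont=0.0000 V=0.0000[hold]; j=4 S=190.3793 intr=0.0000 cont=0.0000 V=0.0000[hold]  S*(4)=110.2547
k=3: j=0 S=118.0457 intr=16.2643 cont=17.2292 V=17.2292[hold]; j=1 S=135.3180 intr=0.0000 cont=6.2610 V=6.2610[hold]; j=2 S=155.1177 intr=0.0000 cont=1.0782 V=1.0782[hold]; j=3 S=177.8144 intr=0.0000 cont=0.0000 V=0.0000[hold]  S*(3)=-
k=2: j=0 S=126.3871 intr=7.9229 cont=11.7970 V=11.7970[hold]; j=1 S=144.8800 intr=0.0000 cont=3.7030 V=3.7030[hold]; j=2 S=166.0787 intr=0.0000 cont=0.5471 V=0.5471[hold]  S*(2)=-
k=1: j=0 S=135.3180 intr=0.0000 cont=7.7926 V=7.7926[hold]; j=1 S=155.1177 intr=0.0000 cont=2.1459 V=2.1459[hold]  S*(1)=-
k=0: j=0 S=144.8800 intr=0.0000 cont=5.0011 V=5.0011[hold]  S*(0)=-

price = 5.0011
boundary = - - - - 110.2547 118.0457 110.2547
tree:
5.0011
7.7926 2.1459
11.7970 3.7030 0.5471
17.2292 6.2610 1.0782 0.0000
24.0553 10.2959 2.1249 0.0000 0.0000
31.3320 16.2643 4.1877 0.0000 0.0000 0.0000
38.1285 24.0553 8.2529 0.0000 0.0000 0.0000 0.0000
44.4764 31.3320 16.2643 0.0000 0.0000 0.0000 0.0000 0.0000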